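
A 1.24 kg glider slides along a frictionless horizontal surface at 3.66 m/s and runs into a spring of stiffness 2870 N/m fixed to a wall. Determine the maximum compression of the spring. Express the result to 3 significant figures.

All KE is stored as spring PE at maximum compression: ½mv² = ½kx²
x = v√(m/k) = 3.66 × √(1.24/2870) = 0.07608 m

x = 0.0761 m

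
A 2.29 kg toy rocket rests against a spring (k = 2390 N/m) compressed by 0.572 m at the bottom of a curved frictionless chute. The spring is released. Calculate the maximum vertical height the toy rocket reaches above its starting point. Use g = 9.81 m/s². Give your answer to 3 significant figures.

At maximum height the toy rocket is at rest, so ½kx² = mgh
h = kx²/(2mg) = (2390)(0.572)²/(2 × 2.29 × 9.81) = 17.40 m

h = 17.4 m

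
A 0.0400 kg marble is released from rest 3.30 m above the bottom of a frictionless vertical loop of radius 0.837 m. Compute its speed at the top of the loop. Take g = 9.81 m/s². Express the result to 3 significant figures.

Energy conservation: mgh = ½mv_top² + mg(2r)
v_top² = 2g(h − 2r) = 2(9.81)(3.30 − 1.674) = 31.90
v_top = 5.648 m/s

v = 5.65 m/s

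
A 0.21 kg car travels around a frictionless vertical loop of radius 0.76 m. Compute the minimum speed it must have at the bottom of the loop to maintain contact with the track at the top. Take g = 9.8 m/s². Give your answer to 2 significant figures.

v = 6.1 m/s

At the top: mg = mv_top²/r ⇒ v_top² = gr = 7.448 m²/s²
Energy from bottom to top (height 2r): ½mv_bot² = ½mv_top² + mg(2r)
v_bot² = gr + 4gr = 5gr = 37.24
v_bot = √(5gr) = 6.102 m/s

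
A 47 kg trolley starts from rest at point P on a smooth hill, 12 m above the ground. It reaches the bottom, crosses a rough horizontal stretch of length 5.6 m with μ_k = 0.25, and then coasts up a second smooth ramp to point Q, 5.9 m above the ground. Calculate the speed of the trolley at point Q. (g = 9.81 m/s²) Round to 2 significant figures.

v = 9.6 m/s

Energy at P: mgh₁ = (47)(9.81)(12) = 5532.8 J
Friction loss: W_f = μ_k mg d = 645.5 J
At Q: ½mv² + mgh₂ = mgh₁ − W_f
½mv² = 5532.8 − 645.5 − 2720.3 = 2167.0 J
v = √(2 × 2167.0/47) = 9.603 m/s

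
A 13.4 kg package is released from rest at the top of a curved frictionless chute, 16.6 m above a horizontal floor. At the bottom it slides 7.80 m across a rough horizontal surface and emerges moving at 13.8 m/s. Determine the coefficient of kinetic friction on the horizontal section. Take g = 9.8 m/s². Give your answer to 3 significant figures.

Energy bookkeeping (friction removes W_f = μ_k N d):
mgh = ½mv² + μ_k m g d
mgh = 2179.9 J; ½mv² = 1275.9 J
W_f = 2179.9 − 1275.9 = 904.0 J
μ_k = W_f/(mg·d) = 904.0/(131.3 × 7.80) = 0.8825

μ_k = 0.883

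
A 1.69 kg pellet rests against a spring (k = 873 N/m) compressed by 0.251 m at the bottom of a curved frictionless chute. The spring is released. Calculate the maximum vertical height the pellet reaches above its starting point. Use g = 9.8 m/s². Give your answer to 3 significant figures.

h = 1.66 m

All spring PE becomes gravitational PE at the highest point: ½kx² = mgh
h = kx²/(2mg) = (873)(0.251)²/(2 × 1.69 × 9.8) = 1.660 m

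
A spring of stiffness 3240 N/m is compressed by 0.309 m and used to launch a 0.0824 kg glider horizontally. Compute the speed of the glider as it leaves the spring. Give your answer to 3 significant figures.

Conservation of energy: ½kx² = ½mv²
v = x√(k/m) = 0.309 × √(3240/0.0824) = 61.27 m/s

v = 61.3 m/s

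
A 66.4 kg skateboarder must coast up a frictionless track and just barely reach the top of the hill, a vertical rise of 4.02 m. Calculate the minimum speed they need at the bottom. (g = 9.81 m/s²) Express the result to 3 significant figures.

v = 8.88 m/s

At the top they are momentarily at rest, so all KE converts to PE: ½mv² = mgh
v = √(2gh) = √(2 × 9.81 × 4.02) = 8.881 m/s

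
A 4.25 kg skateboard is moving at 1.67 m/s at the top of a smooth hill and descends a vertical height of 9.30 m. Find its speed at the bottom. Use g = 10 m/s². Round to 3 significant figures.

Equating total energy at the two states: ½mv₀² + mgh = ½mv²
The mass cancels from both sides.
v² = v₀² + 2gh = (1.67)² + 2(10)(9.30) = 188.79
v = √188.79 = 13.74 m/s

v = 13.7 m/s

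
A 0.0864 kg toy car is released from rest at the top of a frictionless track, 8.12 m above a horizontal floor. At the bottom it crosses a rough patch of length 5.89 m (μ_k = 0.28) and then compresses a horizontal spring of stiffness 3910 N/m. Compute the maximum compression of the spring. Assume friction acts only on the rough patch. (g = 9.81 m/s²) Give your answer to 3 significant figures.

Initial energy: E₁ = mgh = (0.0864)(9.81)(8.12) = 6.8824 J
Friction removes W_f = μ_k mg d = (0.28)(0.0864)(9.81)(5.89) = 1.398 J
Energy reaching the spring: E = 6.8824 − 1.398 = 5.4845 J
At max compression ½kx² = E ⇒ x = √(2E/k) = √(2 × 5.4845/3910) = 0.05297 m

x = 0.0530 m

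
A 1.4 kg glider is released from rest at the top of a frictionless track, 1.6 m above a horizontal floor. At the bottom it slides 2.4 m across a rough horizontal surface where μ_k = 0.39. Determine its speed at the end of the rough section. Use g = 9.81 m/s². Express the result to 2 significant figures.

v = 3.6 m/s

Energy bookkeeping (friction removes W_f = μ_k N d):
mgh = ½mv² + μ_k m g d
W_f = μ_k mg d = (0.39)(1.4)(9.81)(2.4) = 12.86 J
½mv² = mgh − W_f = 21.974 − 12.86 = 9.1194 J
v = √(2 × 9.1194/1.4) = 3.609 m/s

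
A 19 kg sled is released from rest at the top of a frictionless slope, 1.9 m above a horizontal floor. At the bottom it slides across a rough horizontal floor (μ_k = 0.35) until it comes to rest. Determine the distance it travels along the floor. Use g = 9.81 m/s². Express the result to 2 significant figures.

Applying the work–energy principle:
At rest all PE has been dissipated by friction: mgh = μ_k m g d
d = h/μ_k = 1.9/0.35 = 5.429 m

d = 5.4 m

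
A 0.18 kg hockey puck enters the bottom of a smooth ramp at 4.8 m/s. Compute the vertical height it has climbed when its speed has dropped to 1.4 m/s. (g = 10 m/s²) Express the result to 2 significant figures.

Energy balance between the two points: ½mv₁² = ½mv₂² + mgh
h = (v₁² − v₂²)/(2g) = (4.8² − 1.4²)/(2 × 10) = 1.054 m

h = 1.1 m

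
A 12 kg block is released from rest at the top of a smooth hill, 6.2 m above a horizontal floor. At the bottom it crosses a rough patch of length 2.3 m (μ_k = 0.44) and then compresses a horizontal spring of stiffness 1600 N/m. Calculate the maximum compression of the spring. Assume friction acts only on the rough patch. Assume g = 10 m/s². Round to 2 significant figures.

x = 0.88 m

Initial energy: E₁ = mgh = (12)(10)(6.2) = 744.00 J
Friction removes W_f = μ_k mg d = (0.44)(12)(10)(2.3) = 121.4 J
Energy reaching the spring: E = 744.00 − 121.4 = 622.56 J
At max compression ½kx² = E ⇒ x = √(2E/k) = √(2 × 622.56/1600) = 0.8822 m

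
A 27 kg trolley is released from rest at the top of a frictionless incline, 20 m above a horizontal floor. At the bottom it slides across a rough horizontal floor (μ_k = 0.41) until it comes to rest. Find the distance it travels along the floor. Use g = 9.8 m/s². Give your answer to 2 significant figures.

Applying the work–energy principle:
At rest all PE has been dissipated by friction: mgh = μ_k m g d
d = h/μ_k = 20/0.41 = 48.78 m

d = 49 m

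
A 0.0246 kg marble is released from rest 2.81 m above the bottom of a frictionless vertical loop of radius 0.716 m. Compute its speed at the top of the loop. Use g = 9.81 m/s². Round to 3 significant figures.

Energy conservation: mgh = ½mv_top² + mg(2r)
v_top² = 2g(h − 2r) = 2(9.81)(2.81 − 1.432) = 27.04
v_top = 5.200 m/s

v = 5.20 m/s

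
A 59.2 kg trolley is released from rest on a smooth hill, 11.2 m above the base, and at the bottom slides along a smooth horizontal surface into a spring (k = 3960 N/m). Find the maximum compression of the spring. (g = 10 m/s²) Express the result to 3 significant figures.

At max compression the trolley is momentarily at rest: mgh = ½kx²
x = √(2mgh/k) = √(2 × 59.2 × 10 × 11.2 / 3960) = 1.830 m

x = 1.83 m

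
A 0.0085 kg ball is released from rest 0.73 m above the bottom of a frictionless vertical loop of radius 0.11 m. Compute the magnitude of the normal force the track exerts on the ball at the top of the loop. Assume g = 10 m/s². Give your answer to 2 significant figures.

Energy from release to top (height 2r): mgh = ½mv_top² + mg(2r)
v_top² = 2g(h − 2r) = 2(10)(0.73 − 0.2200) = 10.200 m²/s²
At the top, both N and weight point toward the centre: N + mg = mv_top²/r
N = m(v_top²/r − g) = 0.0085(10.200/0.11 − 10) = 0.7032 N

N = 0.70 N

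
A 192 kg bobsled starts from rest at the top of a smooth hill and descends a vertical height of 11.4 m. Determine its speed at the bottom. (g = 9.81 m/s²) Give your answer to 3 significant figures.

v = 15.0 m/s

Energy conservation between the two points: mgh = ½mv²
v = √(2gh) = √(2 × 9.81 × 11.4) = √223.67 = 14.96 m/s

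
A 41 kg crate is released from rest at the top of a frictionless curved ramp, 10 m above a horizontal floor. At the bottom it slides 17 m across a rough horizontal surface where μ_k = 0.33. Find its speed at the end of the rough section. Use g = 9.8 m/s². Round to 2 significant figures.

Energy at the top = energy at the end + work done against friction:
mgh = ½mv² + μ_k m g d
W_f = μ_k mg d = (0.33)(41)(9.8)(17) = 2254 J
½mv² = mgh − W_f = 4018.0 − 2254 = 1763.9 J
v = √(2 × 1763.9/41) = 9.276 m/s

v = 9.3 m/s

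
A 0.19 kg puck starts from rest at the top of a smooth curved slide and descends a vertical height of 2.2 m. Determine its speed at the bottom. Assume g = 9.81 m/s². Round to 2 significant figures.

Energy conservation between the two points: mgh = ½mv²
v = √(2gh) = √(2 × 9.81 × 2.2) = √43.164 = 6.570 m/s

v = 6.6 m/s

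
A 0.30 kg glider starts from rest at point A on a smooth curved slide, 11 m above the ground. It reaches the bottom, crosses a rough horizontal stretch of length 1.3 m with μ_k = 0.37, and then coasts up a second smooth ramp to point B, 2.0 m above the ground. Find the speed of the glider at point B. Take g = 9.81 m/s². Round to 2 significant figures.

v = 13 m/s

Energy at A: mgh₁ = (0.30)(9.81)(11) = 32.373 J
Friction loss: W_f = μ_k mg d = 1.416 J
At B: ½mv² + mgh₂ = mgh₁ − W_f
½mv² = 32.373 − 1.416 − 5.8860 = 25.071 J
v = √(2 × 25.071/0.30) = 12.93 m/s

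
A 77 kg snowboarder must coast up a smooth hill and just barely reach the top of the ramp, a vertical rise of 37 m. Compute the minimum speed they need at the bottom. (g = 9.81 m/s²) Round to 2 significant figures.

v = 27 m/s

At the top they are momentarily at rest, so all KE converts to PE: ½mv² = mgh
v = √(2gh) = √(2 × 9.81 × 37) = 26.94 m/s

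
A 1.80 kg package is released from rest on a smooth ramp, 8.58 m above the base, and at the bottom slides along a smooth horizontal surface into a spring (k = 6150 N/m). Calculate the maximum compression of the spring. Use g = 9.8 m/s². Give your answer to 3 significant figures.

Gravitational PE at the top equals spring PE at max compression: mgh = ½kx²
x = √(2mgh/k) = √(2 × 1.80 × 9.8 × 8.58 / 6150) = 0.2219 m

x = 0.222 m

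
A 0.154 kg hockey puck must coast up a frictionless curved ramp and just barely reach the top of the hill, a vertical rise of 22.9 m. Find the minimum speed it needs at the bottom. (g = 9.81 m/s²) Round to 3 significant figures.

v = 21.2 m/s

At the top it is momentarily at rest, so all KE converts to PE: ½mv² = mgh
v = √(2gh) = √(2 × 9.81 × 22.9) = 21.20 m/s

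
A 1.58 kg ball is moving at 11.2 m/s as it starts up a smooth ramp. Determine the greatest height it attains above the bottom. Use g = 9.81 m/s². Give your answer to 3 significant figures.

h = 6.39 m

By energy conservation, ½mv² = mgh
h = v²/(2g) = 11.2²/(2 × 9.81) = 6.393 m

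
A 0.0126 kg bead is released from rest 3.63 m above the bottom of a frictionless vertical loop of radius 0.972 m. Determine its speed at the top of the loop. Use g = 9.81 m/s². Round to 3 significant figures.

Energy conservation: mgh = ½mv_top² + mg(2r)
v_top² = 2g(h − 2r) = 2(9.81)(3.63 − 1.944) = 33.08
v_top = 5.751 m/s

v = 5.75 m/s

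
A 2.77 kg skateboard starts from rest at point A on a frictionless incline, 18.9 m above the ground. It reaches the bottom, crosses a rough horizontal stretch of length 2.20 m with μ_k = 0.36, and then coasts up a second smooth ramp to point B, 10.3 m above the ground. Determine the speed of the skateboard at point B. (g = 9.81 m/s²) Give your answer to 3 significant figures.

v = 12.4 m/s

Energy at A: mgh₁ = (2.77)(9.81)(18.9) = 513.58 J
Friction loss: W_f = μ_k mg d = 21.52 J
At B: ½mv² + mgh₂ = mgh₁ − W_f
½mv² = 513.58 − 21.52 − 279.89 = 212.17 J
v = √(2 × 212.17/2.77) = 12.38 m/s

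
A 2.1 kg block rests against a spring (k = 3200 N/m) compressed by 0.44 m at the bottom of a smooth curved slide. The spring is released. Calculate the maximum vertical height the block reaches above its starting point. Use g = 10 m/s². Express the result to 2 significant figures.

h = 15 m

Energy conservation from release to the highest point: ½kx² = mgh
h = kx²/(2mg) = (3200)(0.44)²/(2 × 2.1 × 10) = 14.75 m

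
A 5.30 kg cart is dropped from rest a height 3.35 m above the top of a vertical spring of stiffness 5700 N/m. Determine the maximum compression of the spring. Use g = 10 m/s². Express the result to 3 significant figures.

x = 0.259 m

Take the reference level at the top of the uncompressed spring. At max compression the cart has fallen H + x and is momentarily at rest:
mg(H + x) = ½kx²
½(5700)x² − (5.30)(10)x − (5.30)(10)(3.35) = 0
2850x² − 53.00x − 177.6 = 0
x = [53.00 + √(2809 + 2.0241e+06)]/(2 × 2850) = 0.2591 m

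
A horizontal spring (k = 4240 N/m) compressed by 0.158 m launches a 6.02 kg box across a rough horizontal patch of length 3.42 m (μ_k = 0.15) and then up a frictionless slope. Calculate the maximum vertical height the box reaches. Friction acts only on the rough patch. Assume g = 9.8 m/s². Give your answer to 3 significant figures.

Spring energy: E₀ = ½kx² = ½(4240)(0.158)² = 52.924 J
Friction: W_f = μ_k mg d = (0.15)(6.02)(9.8)(3.42) = 30.26 J
Energy at base of ramp: E = 52.924 − 30.26 = 22.659 J
At max height all remaining energy is PE: mgh = E ⇒ h = E/(mg) = 22.659/(6.02 × 9.8) = 0.3841 m

h = 0.384 m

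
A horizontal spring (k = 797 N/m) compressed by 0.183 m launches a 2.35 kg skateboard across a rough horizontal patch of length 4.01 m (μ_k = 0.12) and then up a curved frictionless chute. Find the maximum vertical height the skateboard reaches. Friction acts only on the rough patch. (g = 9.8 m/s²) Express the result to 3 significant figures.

h = 0.0983 m

Spring energy: E₀ = ½kx² = ½(797)(0.183)² = 13.345 J
Friction: W_f = μ_k mg d = (0.12)(2.35)(9.8)(4.01) = 11.08 J
Energy at base of ramp: E = 13.345 − 11.08 = 2.2633 J
At max height all remaining energy is PE: mgh = E ⇒ h = E/(mg) = 2.2633/(2.35 × 9.8) = 0.09828 m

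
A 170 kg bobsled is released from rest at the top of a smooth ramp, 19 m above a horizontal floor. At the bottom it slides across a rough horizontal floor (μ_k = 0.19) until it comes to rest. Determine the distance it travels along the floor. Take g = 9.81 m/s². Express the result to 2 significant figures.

d = 100 m

Applying the work–energy principle:
At rest all PE has been dissipated by friction: mgh = μ_k m g d
d = h/μ_k = 19/0.19 = 100.0 m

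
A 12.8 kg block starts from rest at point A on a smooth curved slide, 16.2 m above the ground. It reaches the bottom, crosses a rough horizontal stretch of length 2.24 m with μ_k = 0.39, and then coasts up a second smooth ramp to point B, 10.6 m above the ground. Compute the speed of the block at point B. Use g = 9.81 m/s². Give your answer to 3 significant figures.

Energy at A: mgh₁ = (12.8)(9.81)(16.2) = 2034.2 J
Friction loss: W_f = μ_k mg d = 109.7 J
At B: ½mv² + mgh₂ = mgh₁ − W_f
½mv² = 2034.2 − 109.7 − 1331.0 = 593.48 J
v = √(2 × 593.48/12.8) = 9.630 m/s

v = 9.63 m/s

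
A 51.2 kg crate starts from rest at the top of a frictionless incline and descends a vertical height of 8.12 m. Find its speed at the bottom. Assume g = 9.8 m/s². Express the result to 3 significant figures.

Equating total energy at the two states: mgh = ½mv²
v = √(2gh) = √(2 × 9.8 × 8.12) = √159.15 = 12.62 m/s

v = 12.6 m/s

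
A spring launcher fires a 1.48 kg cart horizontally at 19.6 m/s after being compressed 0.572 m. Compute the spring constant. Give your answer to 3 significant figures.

k = 1740 N/m

Energy stored in the spring equals the launch KE: ½kx² = ½mv²
k = mv²/x² = (1.48)(19.6)²/(0.572)² = 1738 N/m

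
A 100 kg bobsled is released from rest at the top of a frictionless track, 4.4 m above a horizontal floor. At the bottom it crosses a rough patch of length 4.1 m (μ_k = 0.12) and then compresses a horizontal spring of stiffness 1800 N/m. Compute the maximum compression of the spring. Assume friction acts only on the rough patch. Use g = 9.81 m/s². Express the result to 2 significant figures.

Initial energy: E₁ = mgh = (100)(9.81)(4.4) = 4316.4 J
Friction removes W_f = μ_k mg d = (0.12)(100)(9.81)(4.1) = 482.7 J
Energy reaching the spring: E = 4316.4 − 482.7 = 3833.7 J
At max compression ½kx² = E ⇒ x = √(2E/k) = √(2 × 3833.7/1800) = 2.064 m

x = 2.1 m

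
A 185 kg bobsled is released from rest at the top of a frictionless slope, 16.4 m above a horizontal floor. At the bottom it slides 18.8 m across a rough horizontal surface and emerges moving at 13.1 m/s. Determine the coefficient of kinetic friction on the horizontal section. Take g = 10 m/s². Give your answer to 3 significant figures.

Energy at the top = energy at the end + work done against friction:
mgh = ½mv² + μ_k m g d
mgh = 30340 J; ½mv² = 15874 J
W_f = 30340 − 15874 = 14466 J
μ_k = W_f/(mg·d) = 14466/(1850 × 18.8) = 0.4159

μ_k = 0.416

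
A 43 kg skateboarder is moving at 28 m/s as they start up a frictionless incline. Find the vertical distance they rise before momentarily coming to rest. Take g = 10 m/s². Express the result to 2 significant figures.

Setting KE at the bottom equal to PE gained: ½mv² = mgh
h = v²/(2g) = 28²/(2 × 10) = 39.20 m

h = 39 m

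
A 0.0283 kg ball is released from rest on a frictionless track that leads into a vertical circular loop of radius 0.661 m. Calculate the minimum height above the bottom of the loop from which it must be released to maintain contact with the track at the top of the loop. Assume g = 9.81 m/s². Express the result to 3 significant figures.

h = 1.65 m

At the top, for minimum speed gravity alone supplies the centripetal force: mg = mv_top²/r ⇒ v_top² = gr = 6.484 m²/s²
Energy conservation from release height h to the top (height 2r): mgh = ½mv_top² + mg(2r)
h = v_top²/(2g) + 2r = r/2 + 2r = 5r/2 = 1.653 m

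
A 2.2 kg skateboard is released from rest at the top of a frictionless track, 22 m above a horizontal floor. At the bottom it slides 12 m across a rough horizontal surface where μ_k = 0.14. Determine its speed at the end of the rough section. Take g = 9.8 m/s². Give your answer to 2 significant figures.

v = 20 m/s

Applying the work–energy principle:
mgh = ½mv² + μ_k m g d
W_f = μ_k mg d = (0.14)(2.2)(9.8)(12) = 36.22 J
½mv² = mgh − W_f = 474.32 − 36.22 = 438.10 J
v = √(2 × 438.10/2.2) = 19.96 m/s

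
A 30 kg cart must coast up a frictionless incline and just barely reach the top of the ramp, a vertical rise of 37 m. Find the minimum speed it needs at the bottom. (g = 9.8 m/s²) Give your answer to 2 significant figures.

At the top it is momentarily at rest, so all KE converts to PE: ½mv² = mgh
v = √(2gh) = √(2 × 9.8 × 37) = 26.93 m/s

v = 27 m/s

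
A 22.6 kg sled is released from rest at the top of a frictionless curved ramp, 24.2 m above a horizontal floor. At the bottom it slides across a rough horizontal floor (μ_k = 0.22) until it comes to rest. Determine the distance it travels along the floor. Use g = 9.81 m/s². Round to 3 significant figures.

Energy bookkeeping (friction removes W_f = μ_k N d):
At rest all PE has been dissipated by friction: mgh = μ_k m g d
d = h/μ_k = 24.2/0.22 = 110.0 m

d = 110 m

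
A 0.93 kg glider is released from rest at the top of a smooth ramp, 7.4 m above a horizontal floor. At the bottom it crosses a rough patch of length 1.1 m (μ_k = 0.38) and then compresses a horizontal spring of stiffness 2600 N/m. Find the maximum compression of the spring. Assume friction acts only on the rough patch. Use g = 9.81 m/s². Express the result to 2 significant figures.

Initial energy: E₁ = mgh = (0.93)(9.81)(7.4) = 67.512 J
Friction removes W_f = μ_k mg d = (0.38)(0.93)(9.81)(1.1) = 3.814 J
Energy reaching the spring: E = 67.512 − 3.814 = 63.699 J
At max compression ½kx² = E ⇒ x = √(2E/k) = √(2 × 63.699/2600) = 0.2214 m

x = 0.22 m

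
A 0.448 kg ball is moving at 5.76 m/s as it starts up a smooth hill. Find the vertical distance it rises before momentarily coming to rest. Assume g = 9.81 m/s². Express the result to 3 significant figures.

Setting KE at the bottom equal to PE gained: ½mv² = mgh
h = v²/(2g) = 5.76²/(2 × 9.81) = 1.691 m

h = 1.69 m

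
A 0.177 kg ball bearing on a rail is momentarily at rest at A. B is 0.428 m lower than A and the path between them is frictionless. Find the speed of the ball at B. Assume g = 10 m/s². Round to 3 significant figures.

v = 2.93 m/s

By conservation of mechanical energy, mgh = ½mv²
v = √(2gh) = √(2 × 10 × 0.428) = √8.5600 = 2.926 m/s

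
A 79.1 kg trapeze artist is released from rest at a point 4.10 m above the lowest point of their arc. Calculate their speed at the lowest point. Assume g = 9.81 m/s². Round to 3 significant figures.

v = 8.97 m/s

Equating total energy at the two states: mgh = ½mv²
v = √(2gh) = √(2 × 9.81 × 4.10) = √80.442 = 8.969 m/s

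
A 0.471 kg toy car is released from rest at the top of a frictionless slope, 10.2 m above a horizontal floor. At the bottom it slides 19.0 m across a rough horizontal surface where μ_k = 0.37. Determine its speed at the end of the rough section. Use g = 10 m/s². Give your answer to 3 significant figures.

Energy bookkeeping (friction removes W_f = μ_k N d):
mgh = ½mv² + μ_k m g d
W_f = μ_k mg d = (0.37)(0.471)(10)(19.0) = 33.11 J
½mv² = mgh − W_f = 48.042 − 33.11 = 14.931 J
v = √(2 × 14.931/0.471) = 7.962 m/s

v = 7.96 m/s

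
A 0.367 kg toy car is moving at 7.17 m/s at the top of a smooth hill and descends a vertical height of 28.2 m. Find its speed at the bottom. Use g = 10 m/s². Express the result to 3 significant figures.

v = 24.8 m/s

By conservation of mechanical energy, ½mv₀² + mgh = ½mv²
The mass cancels from both sides.
v² = v₀² + 2gh = (7.17)² + 2(10)(28.2) = 615.41
v = √615.41 = 24.81 m/s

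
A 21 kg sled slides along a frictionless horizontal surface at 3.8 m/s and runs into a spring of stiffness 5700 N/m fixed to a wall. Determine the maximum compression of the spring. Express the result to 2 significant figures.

x = 0.23 m

Conservation of energy between contact and max compression: ½mv² = ½kx²
x = v√(m/k) = 3.8 × √(21/5700) = 0.2307 m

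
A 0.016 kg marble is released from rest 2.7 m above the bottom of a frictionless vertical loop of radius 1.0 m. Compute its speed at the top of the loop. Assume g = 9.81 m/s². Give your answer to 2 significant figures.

v = 3.7 m/s

Energy conservation: mgh = ½mv_top² + mg(2r)
v_top² = 2g(h − 2r) = 2(9.81)(2.7 − 2.000) = 13.73
v_top = 3.706 m/s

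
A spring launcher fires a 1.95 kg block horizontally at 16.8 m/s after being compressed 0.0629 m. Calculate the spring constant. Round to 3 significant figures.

k = 139000 N/m

Spring PE at full compression equals KE at release: ½kx² = ½mv²
k = mv²/x² = (1.95)(16.8)²/(0.0629)² = 139108 N/m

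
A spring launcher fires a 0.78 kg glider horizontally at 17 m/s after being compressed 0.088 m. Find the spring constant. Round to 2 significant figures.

Spring PE at full compression equals KE at release: ½kx² = ½mv²
k = mv²/x² = (0.78)(17)²/(0.088)² = 29109 N/m

k = 29000 N/m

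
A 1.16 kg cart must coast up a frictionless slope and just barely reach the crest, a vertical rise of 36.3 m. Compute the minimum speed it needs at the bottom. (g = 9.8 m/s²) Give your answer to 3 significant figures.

v = 26.7 m/s

At the top it is momentarily at rest, so all KE converts to PE: ½mv² = mgh
v = √(2gh) = √(2 × 9.8 × 36.3) = 26.67 m/s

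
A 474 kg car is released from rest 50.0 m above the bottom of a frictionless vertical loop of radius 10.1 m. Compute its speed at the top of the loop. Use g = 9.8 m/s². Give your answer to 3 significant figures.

v = 24.2 m/s

Energy conservation: mgh = ½mv_top² + mg(2r)
v_top² = 2g(h − 2r) = 2(9.8)(50.0 − 20.20) = 584.1
v_top = 24.17 m/s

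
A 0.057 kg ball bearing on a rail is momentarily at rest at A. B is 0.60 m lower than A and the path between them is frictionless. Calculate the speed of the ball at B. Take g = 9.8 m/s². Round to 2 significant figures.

By conservation of mechanical energy, mgh = ½mv²
The mass cancels from both sides.
v = √(2gh) = √(2 × 9.8 × 0.60) = √11.760 = 3.429 m/s

v = 3.4 m/s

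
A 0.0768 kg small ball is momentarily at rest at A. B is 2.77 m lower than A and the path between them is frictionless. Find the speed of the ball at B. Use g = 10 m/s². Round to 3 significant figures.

v = 7.44 m/s

Equating total energy at the two states: mgh = ½mv²
The mass cancels from both sides.
v = √(2gh) = √(2 × 10 × 2.77) = √55.400 = 7.443 m/s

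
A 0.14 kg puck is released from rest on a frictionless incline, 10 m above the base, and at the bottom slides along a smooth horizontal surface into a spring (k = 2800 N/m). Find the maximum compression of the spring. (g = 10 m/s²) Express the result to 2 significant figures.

Energy conservation (no friction) from release to max compression: mgh = ½kx²
x = √(2mgh/k) = √(2 × 0.14 × 10 × 10 / 2800) = 0.1000 m

x = 0.10 m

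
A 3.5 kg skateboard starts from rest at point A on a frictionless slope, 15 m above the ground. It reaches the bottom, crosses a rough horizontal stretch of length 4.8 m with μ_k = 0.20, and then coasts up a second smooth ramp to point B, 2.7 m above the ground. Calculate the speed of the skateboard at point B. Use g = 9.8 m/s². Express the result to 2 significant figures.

Energy at A: mgh₁ = (3.5)(9.8)(15) = 514.50 J
Friction loss: W_f = μ_k mg d = 32.93 J
At B: ½mv² + mgh₂ = mgh₁ − W_f
½mv² = 514.50 − 32.93 − 92.610 = 388.96 J
v = √(2 × 388.96/3.5) = 14.91 m/s

v = 15 m/s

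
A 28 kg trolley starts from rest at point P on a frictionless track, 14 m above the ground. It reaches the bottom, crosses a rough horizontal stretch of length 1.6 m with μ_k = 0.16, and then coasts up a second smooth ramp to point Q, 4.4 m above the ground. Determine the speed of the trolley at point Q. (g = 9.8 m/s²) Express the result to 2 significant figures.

v = 14 m/s

Energy at P: mgh₁ = (28)(9.8)(14) = 3841.6 J
Friction loss: W_f = μ_k mg d = 70.25 J
At Q: ½mv² + mgh₂ = mgh₁ − W_f
½mv² = 3841.6 − 70.25 − 1207.4 = 2564.0 J
v = √(2 × 2564.0/28) = 13.53 m/s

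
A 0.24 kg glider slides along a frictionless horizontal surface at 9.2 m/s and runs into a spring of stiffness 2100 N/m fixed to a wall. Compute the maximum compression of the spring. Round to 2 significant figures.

Conservation of energy between contact and max compression: ½mv² = ½kx²
x = v√(m/k) = 9.2 × √(0.24/2100) = 0.09835 m

x = 0.098 m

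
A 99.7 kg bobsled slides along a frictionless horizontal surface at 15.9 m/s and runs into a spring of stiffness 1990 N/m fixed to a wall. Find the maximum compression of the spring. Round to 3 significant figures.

All KE is stored as spring PE at maximum compression: ½mv² = ½kx²
x = v√(m/k) = 15.9 × √(99.7/1990) = 3.559 m

x = 3.56 m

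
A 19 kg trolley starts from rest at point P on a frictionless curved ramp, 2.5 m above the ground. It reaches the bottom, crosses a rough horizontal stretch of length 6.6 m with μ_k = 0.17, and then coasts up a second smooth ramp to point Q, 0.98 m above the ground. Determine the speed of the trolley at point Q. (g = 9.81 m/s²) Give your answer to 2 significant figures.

v = 2.8 m/s

Energy at P: mgh₁ = (19)(9.81)(2.5) = 465.98 J
Friction loss: W_f = μ_k mg d = 209.1 J
At Q: ½mv² + mgh₂ = mgh₁ − W_f
½mv² = 465.98 − 209.1 − 182.66 = 74.183 J
v = √(2 × 74.183/19) = 2.794 m/s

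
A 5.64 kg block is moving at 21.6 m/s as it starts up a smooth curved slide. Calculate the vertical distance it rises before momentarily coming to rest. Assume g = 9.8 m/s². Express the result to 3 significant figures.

Setting KE at the bottom equal to PE gained: ½mv² = mgh
h = v²/(2g) = 21.6²/(2 × 9.8) = 23.80 m

h = 23.8 m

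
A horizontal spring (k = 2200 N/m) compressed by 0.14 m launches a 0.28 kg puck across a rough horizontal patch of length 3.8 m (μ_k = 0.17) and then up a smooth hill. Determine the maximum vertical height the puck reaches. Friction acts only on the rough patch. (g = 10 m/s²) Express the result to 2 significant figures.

h = 7.1 m

Spring energy: E₀ = ½kx² = ½(2200)(0.14)² = 21.560 J
Friction: W_f = μ_k mg d = (0.17)(0.28)(10)(3.8) = 1.809 J
Energy at base of ramp: E = 21.560 − 1.809 = 19.751 J
At max height all remaining energy is PE: mgh = E ⇒ h = E/(mg) = 19.751/(0.28 × 10) = 7.054 m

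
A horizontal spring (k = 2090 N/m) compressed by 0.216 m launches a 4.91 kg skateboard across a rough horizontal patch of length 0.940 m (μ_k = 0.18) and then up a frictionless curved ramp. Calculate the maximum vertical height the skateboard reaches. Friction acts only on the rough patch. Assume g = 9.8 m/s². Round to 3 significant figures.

h = 0.844 m

Spring energy: E₀ = ½kx² = ½(2090)(0.216)² = 48.756 J
Friction: W_f = μ_k mg d = (0.18)(4.91)(9.8)(0.940) = 8.142 J
Energy at base of ramp: E = 48.756 − 8.142 = 40.614 J
At max height all remaining energy is PE: mgh = E ⇒ h = E/(mg) = 40.614/(4.91 × 9.8) = 0.8440 m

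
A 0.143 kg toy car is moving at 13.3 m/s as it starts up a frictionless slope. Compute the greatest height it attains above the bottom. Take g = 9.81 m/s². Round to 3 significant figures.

h = 9.02 m

Setting KE at the bottom equal to PE gained: ½mv² = mgh
h = v²/(2g) = 13.3²/(2 × 9.81) = 9.016 m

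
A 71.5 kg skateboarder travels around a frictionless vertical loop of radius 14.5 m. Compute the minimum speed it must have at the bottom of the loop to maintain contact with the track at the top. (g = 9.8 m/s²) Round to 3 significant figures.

At the top: mg = mv_top²/r ⇒ v_top² = gr = 142.1 m²/s²
Energy from bottom to top (height 2r): ½mv_bot² = ½mv_top² + mg(2r)
v_bot² = gr + 4gr = 5gr = 710.5
v_bot = √(5gr) = 26.66 m/s

v = 26.7 m/s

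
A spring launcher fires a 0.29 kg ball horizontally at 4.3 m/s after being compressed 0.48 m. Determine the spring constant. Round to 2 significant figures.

k = 23 N/m

Energy stored in the spring equals the launch KE: ½kx² = ½mv²
k = mv²/x² = (0.29)(4.3)²/(0.48)² = 23.27 N/m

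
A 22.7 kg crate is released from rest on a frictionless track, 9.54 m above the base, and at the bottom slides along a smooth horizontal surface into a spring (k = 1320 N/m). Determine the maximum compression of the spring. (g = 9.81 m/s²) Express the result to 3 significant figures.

x = 1.79 m

Gravitational PE at the top equals spring PE at max compression: mgh = ½kx²
x = √(2mgh/k) = √(2 × 22.7 × 9.81 × 9.54 / 1320) = 1.794 m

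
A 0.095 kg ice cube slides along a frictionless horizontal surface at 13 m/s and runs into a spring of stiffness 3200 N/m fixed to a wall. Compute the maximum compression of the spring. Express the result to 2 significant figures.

All KE is stored as spring PE at maximum compression: ½mv² = ½kx²
x = v√(m/k) = 13 × √(0.095/3200) = 0.07083 m

x = 0.071 m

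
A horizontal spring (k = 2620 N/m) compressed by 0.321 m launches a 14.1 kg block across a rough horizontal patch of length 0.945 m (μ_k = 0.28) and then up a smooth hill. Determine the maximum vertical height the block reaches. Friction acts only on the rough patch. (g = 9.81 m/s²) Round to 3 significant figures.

Spring energy: E₀ = ½kx² = ½(2620)(0.321)² = 134.98 J
Friction: W_f = μ_k mg d = (0.28)(14.1)(9.81)(0.945) = 36.60 J
Energy at base of ramp: E = 134.98 − 36.60 = 98.384 J
At max height all remaining energy is PE: mgh = E ⇒ h = E/(mg) = 98.384/(14.1 × 9.81) = 0.7113 m

h = 0.711 m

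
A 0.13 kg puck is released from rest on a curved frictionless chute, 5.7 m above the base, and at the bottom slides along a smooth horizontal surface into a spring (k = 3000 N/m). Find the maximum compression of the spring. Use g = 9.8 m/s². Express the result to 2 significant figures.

Energy conservation (no friction) from release to max compression: mgh = ½kx²
x = √(2mgh/k) = √(2 × 0.13 × 9.8 × 5.7 / 3000) = 0.06958 m

x = 0.070 m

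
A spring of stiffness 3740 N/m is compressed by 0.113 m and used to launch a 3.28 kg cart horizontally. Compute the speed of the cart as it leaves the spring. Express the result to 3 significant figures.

Conservation of energy: ½kx² = ½mv²
v = x√(k/m) = 0.113 × √(3740/3.28) = 3.816 m/s

v = 3.82 m/s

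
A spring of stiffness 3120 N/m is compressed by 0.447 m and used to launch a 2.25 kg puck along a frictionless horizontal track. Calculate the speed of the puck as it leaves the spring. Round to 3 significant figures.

Conservation of energy: ½kx² = ½mv²
v = x√(k/m) = 0.447 × √(3120/2.25) = 16.65 m/s

v = 16.6 m/s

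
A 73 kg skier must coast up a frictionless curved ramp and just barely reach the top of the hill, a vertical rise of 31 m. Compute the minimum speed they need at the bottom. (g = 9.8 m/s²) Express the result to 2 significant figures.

At the top they are momentarily at rest, so all KE converts to PE: ½mv² = mgh
v = √(2gh) = √(2 × 9.8 × 31) = 24.65 m/s

v = 25 m/s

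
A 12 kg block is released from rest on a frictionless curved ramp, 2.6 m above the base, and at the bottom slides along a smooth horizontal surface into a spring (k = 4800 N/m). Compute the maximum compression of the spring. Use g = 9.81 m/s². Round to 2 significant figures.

x = 0.36 m

At max compression the block is momentarily at rest: mgh = ½kx²
x = √(2mgh/k) = √(2 × 12 × 9.81 × 2.6 / 4800) = 0.3571 m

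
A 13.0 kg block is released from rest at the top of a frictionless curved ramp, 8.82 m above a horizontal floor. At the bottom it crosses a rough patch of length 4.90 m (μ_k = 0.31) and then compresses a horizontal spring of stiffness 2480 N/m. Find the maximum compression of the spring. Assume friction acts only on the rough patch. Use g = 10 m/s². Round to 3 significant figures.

Initial energy: E₁ = mgh = (13.0)(10)(8.82) = 1146.6 J
Friction removes W_f = μ_k mg d = (0.31)(13.0)(10)(4.90) = 197.5 J
Energy reaching the spring: E = 1146.6 − 197.5 = 949.13 J
At max compression ½kx² = E ⇒ x = √(2E/k) = √(2 × 949.13/2480) = 0.8749 m

x = 0.875 m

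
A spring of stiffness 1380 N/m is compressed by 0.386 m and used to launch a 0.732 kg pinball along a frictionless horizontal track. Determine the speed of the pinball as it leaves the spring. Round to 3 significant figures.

v = 16.8 m/s

Conservation of energy: ½kx² = ½mv²
v = x√(k/m) = 0.386 × √(1380/0.732) = 16.76 m/s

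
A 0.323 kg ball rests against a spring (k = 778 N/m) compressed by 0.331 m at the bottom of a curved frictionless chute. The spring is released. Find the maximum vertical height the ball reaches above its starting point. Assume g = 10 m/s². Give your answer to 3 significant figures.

h = 13.2 m

At maximum height the ball is at rest, so ½kx² = mgh
h = kx²/(2mg) = (778)(0.331)²/(2 × 0.323 × 10) = 13.19 m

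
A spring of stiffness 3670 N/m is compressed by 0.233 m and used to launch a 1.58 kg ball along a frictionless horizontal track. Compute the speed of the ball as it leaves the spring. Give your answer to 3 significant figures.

v = 11.2 m/s

Conservation of energy: ½kx² = ½mv²
v = x√(k/m) = 0.233 × √(3670/1.58) = 11.23 m/s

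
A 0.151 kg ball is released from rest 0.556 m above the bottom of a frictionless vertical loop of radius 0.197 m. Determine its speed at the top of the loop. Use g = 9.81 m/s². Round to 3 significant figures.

Energy conservation: mgh = ½mv_top² + mg(2r)
v_top² = 2g(h − 2r) = 2(9.81)(0.556 − 0.3940) = 3.178
v_top = 1.783 m/s

v = 1.78 m/s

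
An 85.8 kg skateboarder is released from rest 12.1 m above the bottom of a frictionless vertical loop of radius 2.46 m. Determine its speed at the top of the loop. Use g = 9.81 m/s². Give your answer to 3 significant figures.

Energy conservation: mgh = ½mv_top² + mg(2r)
v_top² = 2g(h − 2r) = 2(9.81)(12.1 − 4.920) = 140.9
v_top = 11.87 m/s

v = 11.9 m/s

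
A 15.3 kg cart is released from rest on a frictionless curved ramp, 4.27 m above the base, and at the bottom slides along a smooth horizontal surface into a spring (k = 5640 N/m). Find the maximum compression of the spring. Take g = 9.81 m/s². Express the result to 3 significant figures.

x = 0.477 m

Gravitational PE at the top equals spring PE at max compression: mgh = ½kx²
x = √(2mgh/k) = √(2 × 15.3 × 9.81 × 4.27 / 5640) = 0.4767 m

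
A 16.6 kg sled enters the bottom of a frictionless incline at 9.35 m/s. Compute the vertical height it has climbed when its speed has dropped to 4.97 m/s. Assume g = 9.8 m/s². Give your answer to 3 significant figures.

Conservation of energy: ½mv₁² = ½mv₂² + mgh
h = (v₁² − v₂²)/(2g) = (9.35² − 4.97²)/(2 × 9.8) = 3.200 m

h = 3.20 m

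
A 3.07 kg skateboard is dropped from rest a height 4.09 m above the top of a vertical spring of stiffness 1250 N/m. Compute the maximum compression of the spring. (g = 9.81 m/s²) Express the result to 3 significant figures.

x = 0.469 m

Let x be the compression. The total drop is H + x, and the skateboard is instantaneously at rest at max compression, so energy conservation gives:
mg(H + x) = ½kx²
½(1250)x² − (3.07)(9.81)x − (3.07)(9.81)(4.09) = 0
625.0x² − 30.12x − 123.2 = 0
x = [30.12 + √(907.0 + 307943)]/(2 × 625.0) = 0.4687 m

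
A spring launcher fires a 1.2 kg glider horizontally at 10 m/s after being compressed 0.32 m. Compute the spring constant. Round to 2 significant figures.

Spring PE at full compression equals KE at release: ½kx² = ½mv²
k = mv²/x² = (1.2)(10)²/(0.32)² = 1172 N/m

k = 1200 N/m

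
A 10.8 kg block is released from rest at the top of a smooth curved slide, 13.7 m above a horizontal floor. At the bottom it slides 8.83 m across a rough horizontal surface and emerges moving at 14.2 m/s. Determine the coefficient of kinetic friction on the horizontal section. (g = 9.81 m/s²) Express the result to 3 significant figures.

μ_k = 0.388

Energy at the top = energy at the end + work done against friction:
mgh = ½mv² + μ_k m g d
mgh = 1451.5 J; ½mv² = 1088.9 J
W_f = 1451.5 − 1088.9 = 362.6 J
μ_k = W_f/(mg·d) = 362.6/(105.9 × 8.83) = 0.3876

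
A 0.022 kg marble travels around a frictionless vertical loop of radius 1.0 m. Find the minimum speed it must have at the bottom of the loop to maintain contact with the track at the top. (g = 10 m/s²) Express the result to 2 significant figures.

At the top: mg = mv_top²/r ⇒ v_top² = gr = 10.00 m²/s²
Energy from bottom to top (height 2r): ½mv_bot² = ½mv_top² + mg(2r)
v_bot² = gr + 4gr = 5gr = 50.00
v_bot = √(5gr) = 7.071 m/s

v = 7.1 m/s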